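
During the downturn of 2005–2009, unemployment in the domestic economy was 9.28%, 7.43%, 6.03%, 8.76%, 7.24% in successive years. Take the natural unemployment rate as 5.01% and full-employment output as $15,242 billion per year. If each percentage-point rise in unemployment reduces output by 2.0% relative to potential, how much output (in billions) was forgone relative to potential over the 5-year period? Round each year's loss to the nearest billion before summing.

$4,174 billion

Year 2005: gap = -2.0 × (9.28 - 5.01) = -8.54%, loss ≈ 15242 × 8.54/100 ≈ 1302.
Year 2006: gap = -2.0 × (7.43 - 5.01) = -4.84%, loss ≈ 15242 × 4.84/100 ≈ 738.
Year 2007: gap = -2.0 × (6.03 - 5.01) = -2.04%, loss ≈ 15242 × 2.04/100 ≈ 311.
Year 2008: gap = -2.0 × (8.76 - 5.01) = -7.5%, loss ≈ 15242 × 7.5/100 ≈ 1143.
Year 2009: gap = -2.0 × (7.24 - 5.01) = -4.46%, loss ≈ 15242 × 4.46/100 ≈ 680.
Total lost output = 1302 + 738 + 311 + 1143 + 680 = 4174 billion.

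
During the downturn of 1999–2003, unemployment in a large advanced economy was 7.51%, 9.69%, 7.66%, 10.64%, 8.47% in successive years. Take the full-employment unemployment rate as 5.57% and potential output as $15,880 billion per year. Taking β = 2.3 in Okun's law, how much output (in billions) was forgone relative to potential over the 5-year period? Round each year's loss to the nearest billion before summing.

Year 1999: gap = -2.3 × (7.51 - 5.57) = -4.462%, loss ≈ 15880 × 4.462/100 ≈ 709.
Year 2000: gap = -2.3 × (9.69 - 5.57) = -9.476%, loss ≈ 15880 × 9.476/100 ≈ 1505.
Year 2001: gap = -2.3 × (7.66 - 5.57) = -4.807%, loss ≈ 15880 × 4.807/100 ≈ 763.
Year 2002: gap = -2.3 × (10.64 - 5.57) = -11.661%, loss ≈ 15880 × 11.661/100 ≈ 1852.
Year 2003: gap = -2.3 × (8.47 - 5.57) = -6.67%, loss ≈ 15880 × 6.67/100 ≈ 1059.
Total lost output = 709 + 1505 + 763 + 1852 + 1059 = 5888 billion.

$5,888 billion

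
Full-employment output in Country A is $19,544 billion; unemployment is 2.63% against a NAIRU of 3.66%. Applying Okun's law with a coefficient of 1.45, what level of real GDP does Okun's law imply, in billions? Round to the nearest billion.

Unemployment gap = 2.63 - 3.66 = -1.03 points, so the output gap is -1.45 × (-1.03) = 1.4935%.
Actual GDP = 19544 × (1 + 1.4935/100) = 19544 × 1.014935 ≈ 19836 billion.

$19,836 billion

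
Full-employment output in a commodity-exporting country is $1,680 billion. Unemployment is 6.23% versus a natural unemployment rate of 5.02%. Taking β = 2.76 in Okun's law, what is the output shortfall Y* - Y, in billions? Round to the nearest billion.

$56 billion

Output gap = -2.76 × (6.23 - 5.02) = -2.76 × 1.21 = -3.3396%.
Actual GDP ≈ 1680 × 0.966604 ≈ 1624 billion, so the shortfall is 1680 - 1624 = 56 billion.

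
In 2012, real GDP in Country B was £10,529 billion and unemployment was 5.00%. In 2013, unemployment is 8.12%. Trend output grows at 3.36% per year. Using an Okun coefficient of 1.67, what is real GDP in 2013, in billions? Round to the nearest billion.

£10,334 billion

Δu = 8.12 - 5 = 3.12 points.
Okun's law (growth form): g_Y = g_Y* - β × Δu = 3.36 - 1.67 × (3.12) = 3.36 - 5.2104 = -1.8504%.
Real GDP in the next year = 10529 × (1 - 1.8504/100) = 10529 × 0.981496 ≈ 10334 billion.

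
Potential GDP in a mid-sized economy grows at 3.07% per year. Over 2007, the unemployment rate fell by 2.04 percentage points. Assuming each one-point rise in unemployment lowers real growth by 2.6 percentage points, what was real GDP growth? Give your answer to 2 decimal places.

8.37%

Growth-rate Okun's law: g_Y = g_Y* - β × Δu.
g_Y = 3.07 - 2.6 × (-2.04) = 3.07 + 5.304 = 8.374%, i.e. 8.37% to 2 d.p.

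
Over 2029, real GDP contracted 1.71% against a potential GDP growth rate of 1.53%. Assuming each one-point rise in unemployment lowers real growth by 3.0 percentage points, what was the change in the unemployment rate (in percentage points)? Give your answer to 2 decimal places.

1.08 percentage points

Growth-rate Okun's law: g_Y = g_Y* - β × Δu, so Δu = (g_Y* - g_Y)/β.
Δu = (1.53 + 1.71)/3.0 = 3.24/3.0 = 1.08 percentage points.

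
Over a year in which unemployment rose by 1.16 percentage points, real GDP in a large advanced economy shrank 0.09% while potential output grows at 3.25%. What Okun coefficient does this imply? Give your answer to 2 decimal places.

Growth form: g_Y = g_Y* - β × Δu, so β = (g_Y* - g_Y)/Δu.
β = (3.25 + 0.09)/1.16 = 3.34/1.16 = 2.88.

β ≈ 2.88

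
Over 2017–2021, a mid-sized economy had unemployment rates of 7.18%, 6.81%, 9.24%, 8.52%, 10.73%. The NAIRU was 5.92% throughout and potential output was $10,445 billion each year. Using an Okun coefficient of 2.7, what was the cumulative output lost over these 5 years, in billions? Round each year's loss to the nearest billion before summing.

$3,631 billion

Year 2017: gap = -2.7 × (7.18 - 5.92) = -3.402%, loss ≈ 10445 × 3.402/100 ≈ 355.
Year 2018: gap = -2.7 × (6.81 - 5.92) = -2.403%, loss ≈ 10445 × 2.403/100 ≈ 251.
Year 2019: gap = -2.7 × (9.24 - 5.92) = -8.964%, loss ≈ 10445 × 8.964/100 ≈ 936.
Year 2020: gap = -2.7 × (8.52 - 5.92) = -7.02%, loss ≈ 10445 × 7.02/100 ≈ 733.
Year 2021: gap = -2.7 × (10.73 - 5.92) = -12.987%, loss ≈ 10445 × 12.987/100 ≈ 1356.
Total lost output = 355 + 251 + 936 + 733 + 1356 = 3631 billion.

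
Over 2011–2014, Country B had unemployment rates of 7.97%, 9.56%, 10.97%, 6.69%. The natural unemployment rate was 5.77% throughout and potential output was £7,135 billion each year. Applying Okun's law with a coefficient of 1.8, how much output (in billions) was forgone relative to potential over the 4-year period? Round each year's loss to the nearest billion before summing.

Year 2011: gap = -1.8 × (7.97 - 5.77) = -3.96%, loss ≈ 7135 × 3.96/100 ≈ 283.
Year 2012: gap = -1.8 × (9.56 - 5.77) = -6.822%, loss ≈ 7135 × 6.822/100 ≈ 487.
Year 2013: gap = -1.8 × (10.97 - 5.77) = -9.36%, loss ≈ 7135 × 9.36/100 ≈ 668.
Year 2014: gap = -1.8 × (6.69 - 5.77) = -1.656%, loss ≈ 7135 × 1.656/100 ≈ 118.
Total lost output = 283 + 487 + 668 + 118 = 1556 billion.

£1,556 billion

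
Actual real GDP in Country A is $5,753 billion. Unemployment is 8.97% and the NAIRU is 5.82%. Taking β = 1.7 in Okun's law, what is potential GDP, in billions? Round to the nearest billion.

$6,079 billion

Unemployment gap = 8.97 - 5.82 = 3.15 points, so output gap = -1.7 × 3.15 = -5.355%.
Since Y = Y* × (1 + gap/100), Y* = 5753/0.94645 ≈ 6079 billion.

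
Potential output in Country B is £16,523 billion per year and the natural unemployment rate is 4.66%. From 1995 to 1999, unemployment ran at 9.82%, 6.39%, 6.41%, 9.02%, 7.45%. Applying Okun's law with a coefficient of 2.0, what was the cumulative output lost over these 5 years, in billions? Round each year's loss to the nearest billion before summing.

£5,218 billion

Year 1995: gap = -2.0 × (9.82 - 4.66) = -10.32%, loss ≈ 16523 × 10.32/100 ≈ 1705.
Year 1996: gap = -2.0 × (6.39 - 4.66) = -3.46%, loss ≈ 16523 × 3.46/100 ≈ 572.
Year 1997: gap = -2.0 × (6.41 - 4.66) = -3.5%, loss ≈ 16523 × 3.5/100 ≈ 578.
Year 1998: gap = -2.0 × (9.02 - 4.66) = -8.72%, loss ≈ 16523 × 8.72/100 ≈ 1441.
Year 1999: gap = -2.0 × (7.45 - 4.66) = -5.58%, loss ≈ 16523 × 5.58/100 ≈ 922.
Total lost output = 1705 + 572 + 578 + 1441 + 922 = 5218 billion.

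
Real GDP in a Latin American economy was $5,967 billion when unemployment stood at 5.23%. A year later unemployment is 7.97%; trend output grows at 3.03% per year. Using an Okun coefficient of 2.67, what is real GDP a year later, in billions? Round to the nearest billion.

$5,711 billion

Δu = 7.97 - 5.23 = 2.74 points.
Okun's law (growth form): g_Y = g_Y* - β × Δu = 3.03 - 2.67 × (2.74) = 3.03 - 7.3158 = -4.2858%.
Real GDP in the next year = 5967 × (1 - 4.2858/100) = 5967 × 0.957142 ≈ 5711 billion.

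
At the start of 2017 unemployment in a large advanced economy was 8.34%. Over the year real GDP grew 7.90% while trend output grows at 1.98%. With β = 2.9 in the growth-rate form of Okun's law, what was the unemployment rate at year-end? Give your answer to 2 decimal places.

6.30%

Growth-rate Okun's law: g_Y = g_Y* - β × Δu, so Δu = (g_Y* - g_Y)/β.
Δu = (1.98 - 7.9)/2.9 = -5.92/2.9 = -2.04 percentage points.
Year-end unemployment = 8.34 - 2.04 = 6.30%.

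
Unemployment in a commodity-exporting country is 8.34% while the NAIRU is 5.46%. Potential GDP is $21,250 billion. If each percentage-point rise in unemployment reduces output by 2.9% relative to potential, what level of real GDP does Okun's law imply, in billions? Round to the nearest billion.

Unemployment gap = 8.34 - 5.46 = 2.88 points, so the output gap is -2.9 × 2.88 = -8.352%.
Actual GDP = 21250 × (1 - 8.352/100) = 21250 × 0.91648 ≈ 19475 billion.

$19,475 billion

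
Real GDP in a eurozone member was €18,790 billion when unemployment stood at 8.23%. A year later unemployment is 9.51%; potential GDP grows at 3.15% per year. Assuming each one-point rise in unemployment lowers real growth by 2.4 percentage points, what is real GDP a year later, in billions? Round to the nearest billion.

€18,805 billion

Δu = 9.51 - 8.23 = 1.28 points.
Okun's law (growth form): g_Y = g_Y* - β × Δu = 3.15 - 2.4 × (1.28) = 3.15 - 3.072 = 0.078%.
Real GDP in the next year = 18790 × (1 + 0.078/100) = 18790 × 1.00078 ≈ 18805 billion.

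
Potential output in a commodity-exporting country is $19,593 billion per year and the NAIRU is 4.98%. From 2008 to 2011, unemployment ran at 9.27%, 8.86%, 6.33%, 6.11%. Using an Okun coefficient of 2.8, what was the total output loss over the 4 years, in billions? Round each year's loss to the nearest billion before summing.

Year 2008: gap = -2.8 × (9.27 - 4.98) = -12.012%, loss ≈ 19593 × 12.012/100 ≈ 2354.
Year 2009: gap = -2.8 × (8.86 - 4.98) = -10.864%, loss ≈ 19593 × 10.864/100 ≈ 2129.
Year 2010: gap = -2.8 × (6.33 - 4.98) = -3.78%, loss ≈ 19593 × 3.78/100 ≈ 741.
Year 2011: gap = -2.8 × (6.11 - 4.98) = -3.164%, loss ≈ 19593 × 3.164/100 ≈ 620.
Total lost output = 2354 + 2129 + 741 + 620 = 5844 billion.

$5,844 billion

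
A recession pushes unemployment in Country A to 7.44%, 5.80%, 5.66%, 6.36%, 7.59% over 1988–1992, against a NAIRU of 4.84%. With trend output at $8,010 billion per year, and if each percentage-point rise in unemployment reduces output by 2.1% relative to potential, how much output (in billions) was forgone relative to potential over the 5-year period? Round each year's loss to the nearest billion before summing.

$1,455 billion

Year 1988: gap = -2.1 × (7.44 - 4.84) = -5.46%, loss ≈ 8010 × 5.46/100 ≈ 437.
Year 1989: gap = -2.1 × (5.8 - 4.84) = -2.016%, loss ≈ 8010 × 2.016/100 ≈ 161.
Year 1990: gap = -2.1 × (5.66 - 4.84) = -1.722%, loss ≈ 8010 × 1.722/100 ≈ 138.
Year 1991: gap = -2.1 × (6.36 - 4.84) = -3.192%, loss ≈ 8010 × 3.192/100 ≈ 256.
Year 1992: gap = -2.1 × (7.59 - 4.84) = -5.775%, loss ≈ 8010 × 5.775/100 ≈ 463.
Total lost output = 437 + 161 + 138 + 256 + 463 = 1455 billion.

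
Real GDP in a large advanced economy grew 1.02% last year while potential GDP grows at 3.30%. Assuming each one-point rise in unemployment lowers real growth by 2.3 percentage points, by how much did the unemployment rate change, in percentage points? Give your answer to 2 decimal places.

Growth-rate Okun's law: g_Y = g_Y* - β × Δu, so Δu = (g_Y* - g_Y)/β.
Δu = (3.3 - 1.02)/2.3 = 2.28/2.3 = 0.99 percentage points.

0.99 percentage points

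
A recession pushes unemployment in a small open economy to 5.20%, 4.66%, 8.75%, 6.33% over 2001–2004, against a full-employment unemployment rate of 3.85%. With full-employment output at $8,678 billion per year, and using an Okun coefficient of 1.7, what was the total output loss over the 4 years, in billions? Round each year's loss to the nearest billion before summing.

Year 2001: gap = -1.7 × (5.2 - 3.85) = -2.295%, loss ≈ 8678 × 2.295/100 ≈ 199.
Year 2002: gap = -1.7 × (4.66 - 3.85) = -1.377%, loss ≈ 8678 × 1.377/100 ≈ 119.
Year 2003: gap = -1.7 × (8.75 - 3.85) = -8.33%, loss ≈ 8678 × 8.33/100 ≈ 723.
Year 2004: gap = -1.7 × (6.33 - 3.85) = -4.216%, loss ≈ 8678 × 4.216/100 ≈ 366.
Total lost output = 199 + 119 + 723 + 366 = 1407 billion.

$1,407 billion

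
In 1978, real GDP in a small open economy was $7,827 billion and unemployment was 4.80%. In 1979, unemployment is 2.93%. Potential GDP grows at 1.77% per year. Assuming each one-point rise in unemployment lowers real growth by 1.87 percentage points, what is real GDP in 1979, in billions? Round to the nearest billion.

$8,239 billion

Δu = 2.93 - 4.8 = -1.87 points.
Okun's law (growth form): g_Y = g_Y* - β × Δu = 1.77 - 1.87 × (-1.87) = 1.77 + 3.4969 = 5.2669%.
Real GDP in the next year = 7827 × (1 + 5.2669/100) = 7827 × 1.052669 ≈ 8239 billion.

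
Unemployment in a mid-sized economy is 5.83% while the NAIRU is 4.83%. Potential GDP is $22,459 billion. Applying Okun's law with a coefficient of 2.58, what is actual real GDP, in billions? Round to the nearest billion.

Unemployment gap = 5.83 - 4.83 = 1 point, so the output gap is -2.58 × 1 = -2.58%.
Actual GDP = 22459 × (1 - 2.58/100) = 22459 × 0.9742 ≈ 21880 billion.

$21,880 billion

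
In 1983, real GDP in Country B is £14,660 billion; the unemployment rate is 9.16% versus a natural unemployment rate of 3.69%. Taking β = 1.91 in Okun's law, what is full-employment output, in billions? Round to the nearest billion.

Unemployment gap = 9.16 - 3.69 = 5.47 points, so output gap = -1.91 × 5.47 = -10.4477%.
Since Y = Y* × (1 + gap/100), Y* = 14660/0.895523 ≈ 16370 billion.

£16,370 billion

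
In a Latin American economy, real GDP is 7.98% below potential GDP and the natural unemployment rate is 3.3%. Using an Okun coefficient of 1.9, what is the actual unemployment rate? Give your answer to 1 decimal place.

7.5%

From Okun's law, u - u* = -(output gap)/β = -(-7.98)/1.9 = 4.2 points.
So u = 3.3 + 4.2 = 7.5%.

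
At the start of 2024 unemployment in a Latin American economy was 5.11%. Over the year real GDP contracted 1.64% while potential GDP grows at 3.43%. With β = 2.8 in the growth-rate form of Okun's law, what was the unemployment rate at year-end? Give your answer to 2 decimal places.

6.92%

Growth-rate Okun's law: g_Y = g_Y* - β × Δu, so Δu = (g_Y* - g_Y)/β.
Δu = (3.43 + 1.64)/2.8 = 5.07/2.8 = 1.81 percentage points.
Year-end unemployment = 5.11 + 1.81 = 6.92%.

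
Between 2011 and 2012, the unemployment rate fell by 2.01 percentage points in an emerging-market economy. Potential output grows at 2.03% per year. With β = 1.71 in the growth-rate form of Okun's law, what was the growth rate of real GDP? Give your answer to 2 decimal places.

5.47%

Growth-rate Okun's law: g_Y = g_Y* - β × Δu.
g_Y = 2.03 - 1.71 × (-2.01) = 2.03 + 3.4371 = 5.4671%, i.e. 5.47% to 2 d.p.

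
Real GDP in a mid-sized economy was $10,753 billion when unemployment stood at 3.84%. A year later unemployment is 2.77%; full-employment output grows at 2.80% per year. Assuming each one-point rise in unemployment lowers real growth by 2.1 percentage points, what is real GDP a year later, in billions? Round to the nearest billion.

$11,296 billion

Δu = 2.77 - 3.84 = -1.07 points.
Okun's law (growth form): g_Y = g_Y* - β × Δu = 2.80 - 2.1 × (-1.07) = 2.8 + 2.247 = 5.047%.
Real GDP in the next year = 10753 × (1 + 5.047/100) = 10753 × 1.05047 ≈ 11296 billion.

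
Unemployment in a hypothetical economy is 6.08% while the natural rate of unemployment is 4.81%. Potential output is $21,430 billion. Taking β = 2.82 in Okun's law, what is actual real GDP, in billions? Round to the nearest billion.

$20,663 billion

Unemployment gap = 6.08 - 4.81 = 1.27 points, so the output gap is -2.82 × 1.27 = -3.5814%.
Actual GDP = 21430 × (1 - 3.5814/100) = 21430 × 0.964186 ≈ 20663 billion.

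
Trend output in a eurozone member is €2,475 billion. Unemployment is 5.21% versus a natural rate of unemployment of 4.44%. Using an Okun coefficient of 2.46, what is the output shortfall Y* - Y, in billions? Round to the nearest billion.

€47 billion

Output gap = -2.46 × (5.21 - 4.44) = -2.46 × 0.77 = -1.8942%.
Actual GDP ≈ 2475 × 0.981058 ≈ 2428 billion, so the shortfall is 2475 - 2428 = 47 billion.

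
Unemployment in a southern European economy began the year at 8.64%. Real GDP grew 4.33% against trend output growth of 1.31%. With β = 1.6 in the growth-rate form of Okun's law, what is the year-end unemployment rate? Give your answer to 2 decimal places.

Growth-rate Okun's law: g_Y = g_Y* - β × Δu, so Δu = (g_Y* - g_Y)/β.
Δu = (1.31 - 4.33)/1.6 = -3.02/1.6 = -1.89 percentage points.
Year-end unemployment = 8.64 - 1.89 = 6.75%.

6.75%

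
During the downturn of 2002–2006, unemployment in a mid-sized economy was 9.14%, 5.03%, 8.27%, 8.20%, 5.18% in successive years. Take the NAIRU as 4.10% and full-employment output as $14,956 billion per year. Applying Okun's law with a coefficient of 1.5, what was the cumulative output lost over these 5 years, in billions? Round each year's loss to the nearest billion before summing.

$3,437 billion

Year 2002: gap = -1.5 × (9.14 - 4.1) = -7.56%, loss ≈ 14956 × 7.56/100 ≈ 1131.
Year 2003: gap = -1.5 × (5.03 - 4.1) = -1.395%, loss ≈ 14956 × 1.395/100 ≈ 209.
Year 2004: gap = -1.5 × (8.27 - 4.1) = -6.255%, loss ≈ 14956 × 6.255/100 ≈ 935.
Year 2005: gap = -1.5 × (8.2 - 4.1) = -6.15%, loss ≈ 14956 × 6.15/100 ≈ 920.
Year 2006: gap = -1.5 × (5.18 - 4.1) = -1.62%, loss ≈ 14956 × 1.62/100 ≈ 242.
Total lost output = 1131 + 209 + 935 + 920 + 242 = 3437 billion.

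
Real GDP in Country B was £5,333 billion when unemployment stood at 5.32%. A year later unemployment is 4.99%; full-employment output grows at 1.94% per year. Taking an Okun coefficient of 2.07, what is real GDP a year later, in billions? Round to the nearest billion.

Δu = 4.99 - 5.32 = -0.33 points.
Okun's law (growth form): g_Y = g_Y* - β × Δu = 1.94 - 2.07 × (-0.33) = 1.94 + 0.6831 = 2.6231%.
Real GDP in the next year = 5333 × (1 + 2.6231/100) = 5333 × 1.026231 ≈ 5473 billion.

£5,473 billion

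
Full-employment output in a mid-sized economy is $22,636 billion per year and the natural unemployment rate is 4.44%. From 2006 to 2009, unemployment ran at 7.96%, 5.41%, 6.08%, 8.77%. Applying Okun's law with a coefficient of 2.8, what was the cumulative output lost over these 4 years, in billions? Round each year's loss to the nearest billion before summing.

Year 2006: gap = -2.8 × (7.96 - 4.44) = -9.856%, loss ≈ 22636 × 9.856/100 ≈ 2231.
Year 2007: gap = -2.8 × (5.41 - 4.44) = -2.716%, loss ≈ 22636 × 2.716/100 ≈ 615.
Year 2008: gap = -2.8 × (6.08 - 4.44) = -4.592%, loss ≈ 22636 × 4.592/100 ≈ 1039.
Year 2009: gap = -2.8 × (8.77 - 4.44) = -12.124%, loss ≈ 22636 × 12.124/100 ≈ 2744.
Total lost output = 2231 + 615 + 1039 + 2744 = 6629 billion.

$6,629 billion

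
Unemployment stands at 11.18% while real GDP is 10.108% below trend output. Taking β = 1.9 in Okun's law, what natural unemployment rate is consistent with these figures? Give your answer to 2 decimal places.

From Okun's law, u - u* = -(output gap)/β = -(-10.108)/1.9 = 5.32 points.
So u* = 11.18 - 5.32 = 5.86%.

5.86%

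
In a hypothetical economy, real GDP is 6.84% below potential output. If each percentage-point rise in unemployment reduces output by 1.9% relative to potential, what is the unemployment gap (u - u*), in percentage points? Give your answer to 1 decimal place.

Okun's law: output gap = -β × (u - u*), so u - u* = -(output gap)/β.
u - u* = -(-6.84)/1.9 = 3.6 percentage points.

3.6 percentage points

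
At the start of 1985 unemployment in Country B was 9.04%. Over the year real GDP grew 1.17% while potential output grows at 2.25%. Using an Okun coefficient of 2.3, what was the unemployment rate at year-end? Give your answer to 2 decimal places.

Growth-rate Okun's law: g_Y = g_Y* - β × Δu, so Δu = (g_Y* - g_Y)/β.
Δu = (2.25 - 1.17)/2.3 = 1.08/2.3 = 0.47 percentage points.
Year-end unemployment = 9.04 + 0.47 = 9.51%.

9.51%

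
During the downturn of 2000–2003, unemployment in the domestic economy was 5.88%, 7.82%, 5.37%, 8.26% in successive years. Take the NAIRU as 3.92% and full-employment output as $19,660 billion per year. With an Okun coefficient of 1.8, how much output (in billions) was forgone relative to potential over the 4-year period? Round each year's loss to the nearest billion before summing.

Year 2000: gap = -1.8 × (5.88 - 3.92) = -3.528%, loss ≈ 19660 × 3.528/100 ≈ 694.
Year 2001: gap = -1.8 × (7.82 - 3.92) = -7.02%, loss ≈ 19660 × 7.02/100 ≈ 1380.
Year 2002: gap = -1.8 × (5.37 - 3.92) = -2.61%, loss ≈ 19660 × 2.61/100 ≈ 513.
Year 2003: gap = -1.8 × (8.26 - 3.92) = -7.812%, loss ≈ 19660 × 7.812/100 ≈ 1536.
Total lost output = 694 + 1380 + 513 + 1536 = 4123 billion.

$4,123 billion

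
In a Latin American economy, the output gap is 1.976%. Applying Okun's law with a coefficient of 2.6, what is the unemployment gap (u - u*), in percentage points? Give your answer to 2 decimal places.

-0.76 percentage points

Okun's law: output gap = -β × (u - u*), so u - u* = -(output gap)/β.
u - u* = -(1.976)/2.6 = -0.76 percentage points.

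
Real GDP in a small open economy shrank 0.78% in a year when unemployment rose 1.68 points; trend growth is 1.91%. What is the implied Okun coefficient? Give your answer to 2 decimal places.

β ≈ 1.60

Growth form: g_Y = g_Y* - β × Δu, so β = (g_Y* - g_Y)/Δu.
β = (1.91 + 0.78)/1.68 = 2.69/1.68 = 1.60.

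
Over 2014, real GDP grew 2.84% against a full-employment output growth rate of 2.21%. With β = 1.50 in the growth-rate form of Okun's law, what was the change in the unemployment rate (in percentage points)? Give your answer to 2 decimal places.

-0.42 percentage points

Growth-rate Okun's law: g_Y = g_Y* - β × Δu, so Δu = (g_Y* - g_Y)/β.
Δu = (2.21 - 2.84)/1.50 = -0.63/1.50 = -0.42 percentage points.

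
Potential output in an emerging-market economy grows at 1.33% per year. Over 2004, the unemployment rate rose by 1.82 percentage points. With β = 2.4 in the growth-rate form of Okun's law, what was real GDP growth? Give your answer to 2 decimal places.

-3.04%

Growth-rate Okun's law: g_Y = g_Y* - β × Δu.
g_Y = 1.33 - 2.4 × (1.82) = 1.33 - 4.368 = -3.038%, i.e. -3.04% to 2 d.p.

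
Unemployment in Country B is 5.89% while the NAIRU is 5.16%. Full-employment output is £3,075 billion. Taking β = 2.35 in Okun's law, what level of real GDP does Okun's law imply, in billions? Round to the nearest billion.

£3,022 billion

Unemployment gap = 5.89 - 5.16 = 0.73 points, so the output gap is -2.35 × 0.73 = -1.7155%.
Actual GDP = 3075 × (1 - 1.7155/100) = 3075 × 0.982845 ≈ 3022 billion.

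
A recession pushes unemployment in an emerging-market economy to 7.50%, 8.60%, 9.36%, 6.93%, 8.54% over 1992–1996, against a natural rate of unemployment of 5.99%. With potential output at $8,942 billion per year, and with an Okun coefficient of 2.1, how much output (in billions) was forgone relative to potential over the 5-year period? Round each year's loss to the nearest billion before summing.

Year 1992: gap = -2.1 × (7.5 - 5.99) = -3.171%, loss ≈ 8942 × 3.171/100 ≈ 284.
Year 1993: gap = -2.1 × (8.6 - 5.99) = -5.481%, loss ≈ 8942 × 5.481/100 ≈ 490.
Year 1994: gap = -2.1 × (9.36 - 5.99) = -7.077%, loss ≈ 8942 × 7.077/100 ≈ 633.
Year 1995: gap = -2.1 × (6.93 - 5.99) = -1.974%, loss ≈ 8942 × 1.974/100 ≈ 177.
Year 1996: gap = -2.1 × (8.54 - 5.99) = -5.355%, loss ≈ 8942 × 5.355/100 ≈ 479.
Total lost output = 284 + 490 + 633 + 177 + 479 = 2063 billion.

$2,063 billion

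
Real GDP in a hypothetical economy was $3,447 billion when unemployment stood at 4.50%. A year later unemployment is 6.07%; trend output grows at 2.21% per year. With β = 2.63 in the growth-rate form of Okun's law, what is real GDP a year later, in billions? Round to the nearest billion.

Δu = 6.07 - 4.5 = 1.57 points.
Okun's law (growth form): g_Y = g_Y* - β × Δu = 2.21 - 2.63 × (1.57) = 2.21 - 4.1291 = -1.9191%.
Real GDP in the next year = 3447 × (1 - 1.9191/100) = 3447 × 0.980809 ≈ 3381 billion.

$3,381 billion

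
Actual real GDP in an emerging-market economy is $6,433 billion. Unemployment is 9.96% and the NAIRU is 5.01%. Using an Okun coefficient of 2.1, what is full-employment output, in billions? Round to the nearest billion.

Unemployment gap = 9.96 - 5.01 = 4.95 points, so output gap = -2.1 × 4.95 = -10.395%.
Since Y = Y* × (1 + gap/100), Y* = 6433/0.89605 ≈ 7179 billion.

$7,179 billion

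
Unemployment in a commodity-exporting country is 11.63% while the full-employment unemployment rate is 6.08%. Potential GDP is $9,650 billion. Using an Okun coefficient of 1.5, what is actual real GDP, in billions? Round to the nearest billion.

$8,847 billion

Unemployment gap = 11.63 - 6.08 = 5.55 points, so the output gap is -1.5 × 5.55 = -8.325%.
Actual GDP = 9650 × (1 - 8.325/100) = 9650 × 0.91675 ≈ 8847 billion.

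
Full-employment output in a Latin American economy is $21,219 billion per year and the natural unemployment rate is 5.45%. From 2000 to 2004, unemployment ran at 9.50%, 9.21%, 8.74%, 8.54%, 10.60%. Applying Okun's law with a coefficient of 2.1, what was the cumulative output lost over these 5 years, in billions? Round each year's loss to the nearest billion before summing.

$8,618 billion

Year 2000: gap = -2.1 × (9.5 - 5.45) = -8.505%, loss ≈ 21219 × 8.505/100 ≈ 1805.
Year 2001: gap = -2.1 × (9.21 - 5.45) = -7.896%, loss ≈ 21219 × 7.896/100 ≈ 1675.
Year 2002: gap = -2.1 × (8.74 - 5.45) = -6.909%, loss ≈ 21219 × 6.909/100 ≈ 1466.
Year 2003: gap = -2.1 × (8.54 - 5.45) = -6.489%, loss ≈ 21219 × 6.489/100 ≈ 1377.
Year 2004: gap = -2.1 × (10.6 - 5.45) = -10.815%, loss ≈ 21219 × 10.815/100 ≈ 2295.
Total lost output = 1805 + 1675 + 1466 + 1377 + 2295 = 8618 billion.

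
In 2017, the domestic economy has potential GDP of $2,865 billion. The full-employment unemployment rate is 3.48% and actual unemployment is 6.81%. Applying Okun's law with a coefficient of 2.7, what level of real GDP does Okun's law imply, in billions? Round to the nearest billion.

Unemployment gap = 6.81 - 3.48 = 3.33 points, so the output gap is -2.7 × 3.33 = -8.991%.
Actual GDP = 2865 × (1 - 8.991/100) = 2865 × 0.91009 ≈ 2607 billion.

$2,607 billion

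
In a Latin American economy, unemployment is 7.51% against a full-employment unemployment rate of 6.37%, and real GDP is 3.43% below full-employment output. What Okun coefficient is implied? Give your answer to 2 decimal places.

Okun's law: output gap = -β × (u - u*).
-3.43 = -β × (7.51 - 6.37) = -β × 1.14, so β = 3.43/1.14 = 3.01.

β ≈ 3.01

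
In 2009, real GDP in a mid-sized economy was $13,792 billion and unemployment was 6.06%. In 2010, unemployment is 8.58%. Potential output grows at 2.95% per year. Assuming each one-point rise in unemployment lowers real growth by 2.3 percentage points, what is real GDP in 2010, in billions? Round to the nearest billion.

Δu = 8.58 - 6.06 = 2.52 points.
Okun's law (growth form): g_Y = g_Y* - β × Δu = 2.95 - 2.3 × (2.52) = 2.95 - 5.796 = -2.846%.
Real GDP in the next year = 13792 × (1 - 2.846/100) = 13792 × 0.97154 ≈ 13399 billion.

$13,399 billion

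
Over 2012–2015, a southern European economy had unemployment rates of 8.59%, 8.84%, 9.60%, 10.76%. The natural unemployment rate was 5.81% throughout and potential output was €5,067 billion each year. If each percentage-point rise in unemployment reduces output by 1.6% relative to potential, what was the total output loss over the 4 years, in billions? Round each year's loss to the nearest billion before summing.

€1,179 billion

Year 2012: gap = -1.6 × (8.59 - 5.81) = -4.448%, loss ≈ 5067 × 4.448/100 ≈ 225.
Year 2013: gap = -1.6 × (8.84 - 5.81) = -4.848%, loss ≈ 5067 × 4.848/100 ≈ 246.
Year 2014: gap = -1.6 × (9.6 - 5.81) = -6.064%, loss ≈ 5067 × 6.064/100 ≈ 307.
Year 2015: gap = -1.6 × (10.76 - 5.81) = -7.92%, loss ≈ 5067 × 7.92/100 ≈ 401.
Total lost output = 225 + 246 + 307 + 401 = 1179 billion.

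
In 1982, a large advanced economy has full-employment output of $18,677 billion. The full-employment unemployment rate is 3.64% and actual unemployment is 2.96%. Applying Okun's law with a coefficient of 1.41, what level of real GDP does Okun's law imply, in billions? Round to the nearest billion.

$18,856 billion

Unemployment gap = 2.96 - 3.64 = -0.68 points, so the output gap is -1.41 × (-0.68) = 0.9588%.
Actual GDP = 18677 × (1 + 0.9588/100) = 18677 × 1.009588 ≈ 18856 billion.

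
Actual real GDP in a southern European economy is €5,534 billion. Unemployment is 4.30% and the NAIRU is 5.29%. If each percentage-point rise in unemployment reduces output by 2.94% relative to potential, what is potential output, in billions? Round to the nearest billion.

Unemployment gap = 4.3 - 5.29 = -0.99 points, so output gap = -2.94 × (-0.99) = 2.9106%.
Since Y = Y* × (1 + gap/100), Y* = 5534/1.029106 ≈ 5377 billion.

€5,377 billion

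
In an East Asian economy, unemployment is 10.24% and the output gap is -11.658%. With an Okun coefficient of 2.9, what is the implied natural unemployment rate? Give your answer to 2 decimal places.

6.22%

From Okun's law, u - u* = -(output gap)/β = -(-11.658)/2.9 = 4.02 points.
So u* = 10.24 - 4.02 = 6.22%.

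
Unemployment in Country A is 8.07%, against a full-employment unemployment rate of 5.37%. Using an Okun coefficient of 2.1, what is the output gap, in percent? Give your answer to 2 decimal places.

-5.67%

The unemployment gap is 8.07 - 5.37 = 2.7 percentage points.
Okun's law gives an output gap of -2.1 × 2.7 = -5.67%, i.e. 5.67% below potential.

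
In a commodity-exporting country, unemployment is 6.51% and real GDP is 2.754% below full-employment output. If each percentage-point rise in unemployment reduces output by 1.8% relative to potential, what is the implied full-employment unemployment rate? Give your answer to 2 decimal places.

From Okun's law, u - u* = -(output gap)/β = -(-2.754)/1.8 = 1.53 points.
So u* = 6.51 - 1.53 = 4.98%.

4.98%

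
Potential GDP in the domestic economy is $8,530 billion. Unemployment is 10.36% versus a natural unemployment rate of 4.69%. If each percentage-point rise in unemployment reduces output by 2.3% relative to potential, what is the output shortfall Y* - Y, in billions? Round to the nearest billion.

$1,112 billion

Output gap = -2.3 × (10.36 - 4.69) = -2.3 × 5.67 = -13.041%.
Actual GDP ≈ 8530 × 0.86959 ≈ 7418 billion, so the shortfall is 8530 - 7418 = 1112 billion.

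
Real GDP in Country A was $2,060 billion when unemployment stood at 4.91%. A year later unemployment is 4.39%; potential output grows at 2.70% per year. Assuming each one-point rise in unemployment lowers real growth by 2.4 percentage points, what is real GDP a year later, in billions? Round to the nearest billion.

Δu = 4.39 - 4.91 = -0.52 points.
Okun's law (growth form): g_Y = g_Y* - β × Δu = 2.70 - 2.4 × (-0.52) = 2.7 + 1.248 = 3.948%.
Real GDP in the next year = 2060 × (1 + 3.948/100) = 2060 × 1.03948 ≈ 2141 billion.

$2,141 billion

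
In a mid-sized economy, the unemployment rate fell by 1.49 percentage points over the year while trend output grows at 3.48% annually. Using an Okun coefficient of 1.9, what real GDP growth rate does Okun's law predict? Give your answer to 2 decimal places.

6.31%

Growth-rate Okun's law: g_Y = g_Y* - β × Δu.
g_Y = 3.48 - 1.9 × (-1.49) = 3.48 + 2.831 = 6.311%, i.e. 6.31% to 2 d.p.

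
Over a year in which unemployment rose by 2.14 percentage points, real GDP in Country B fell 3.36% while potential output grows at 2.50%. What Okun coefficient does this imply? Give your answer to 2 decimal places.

β ≈ 2.74

Growth form: g_Y = g_Y* - β × Δu, so β = (g_Y* - g_Y)/Δu.
β = (2.5 + 3.36)/2.14 = 5.86/2.14 = 2.74.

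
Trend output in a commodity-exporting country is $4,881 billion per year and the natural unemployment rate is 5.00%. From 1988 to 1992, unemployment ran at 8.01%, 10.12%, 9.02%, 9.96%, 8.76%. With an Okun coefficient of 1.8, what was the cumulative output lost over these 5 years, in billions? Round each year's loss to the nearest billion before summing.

Year 1988: gap = -1.8 × (8.01 - 5) = -5.418%, loss ≈ 4881 × 5.418/100 ≈ 264.
Year 1989: gap = -1.8 × (10.12 - 5) = -9.216%, loss ≈ 4881 × 9.216/100 ≈ 450.
Year 1990: gap = -1.8 × (9.02 - 5) = -7.236%, loss ≈ 4881 × 7.236/100 ≈ 353.
Year 1991: gap = -1.8 × (9.96 - 5) = -8.928%, loss ≈ 4881 × 8.928/100 ≈ 436.
Year 1992: gap = -1.8 × (8.76 - 5) = -6.768%, loss ≈ 4881 × 6.768/100 ≈ 330.
Total lost output = 264 + 450 + 353 + 436 + 330 = 1833 billion.

$1,833 billion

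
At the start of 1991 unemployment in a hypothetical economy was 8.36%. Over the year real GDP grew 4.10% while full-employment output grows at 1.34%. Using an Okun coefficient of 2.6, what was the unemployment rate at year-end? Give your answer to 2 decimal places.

7.30%

Growth-rate Okun's law: g_Y = g_Y* - β × Δu, so Δu = (g_Y* - g_Y)/β.
Δu = (1.34 - 4.1)/2.6 = -2.76/2.6 = -1.06 percentage points.
Year-end unemployment = 8.36 - 1.06 = 7.30%.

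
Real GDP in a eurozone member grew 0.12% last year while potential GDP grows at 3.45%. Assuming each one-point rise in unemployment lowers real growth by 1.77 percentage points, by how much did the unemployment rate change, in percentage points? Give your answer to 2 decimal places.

Growth-rate Okun's law: g_Y = g_Y* - β × Δu, so Δu = (g_Y* - g_Y)/β.
Δu = (3.45 - 0.12)/1.77 = 3.33/1.77 = 1.88 percentage points.

1.88 percentage points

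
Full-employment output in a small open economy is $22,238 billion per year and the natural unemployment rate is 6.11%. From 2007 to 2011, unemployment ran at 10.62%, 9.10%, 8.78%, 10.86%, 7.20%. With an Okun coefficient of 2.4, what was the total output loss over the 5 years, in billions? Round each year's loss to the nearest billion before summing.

$8,545 billion

Year 2007: gap = -2.4 × (10.62 - 6.11) = -10.824%, loss ≈ 22238 × 10.824/100 ≈ 2407.
Year 2008: gap = -2.4 × (9.1 - 6.11) = -7.176%, loss ≈ 22238 × 7.176/100 ≈ 1596.
Year 2009: gap = -2.4 × (8.78 - 6.11) = -6.408%, loss ≈ 22238 × 6.408/100 ≈ 1425.
Year 2010: gap = -2.4 × (10.86 - 6.11) = -11.4%, loss ≈ 22238 × 11.4/100 ≈ 2535.
Year 2011: gap = -2.4 × (7.2 - 6.11) = -2.616%, loss ≈ 22238 × 2.616/100 ≈ 582.
Total lost output = 2407 + 1596 + 1425 + 2535 + 582 = 8545 billion.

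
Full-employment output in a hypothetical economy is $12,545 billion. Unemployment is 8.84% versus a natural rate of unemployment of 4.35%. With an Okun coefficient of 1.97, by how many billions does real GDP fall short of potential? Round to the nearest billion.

$1,110 billion

Output gap = -1.97 × (8.84 - 4.35) = -1.97 × 4.49 = -8.8453%.
Actual GDP ≈ 12545 × 0.911547 ≈ 11435 billion, so the shortfall is 12545 - 11435 = 1110 billion.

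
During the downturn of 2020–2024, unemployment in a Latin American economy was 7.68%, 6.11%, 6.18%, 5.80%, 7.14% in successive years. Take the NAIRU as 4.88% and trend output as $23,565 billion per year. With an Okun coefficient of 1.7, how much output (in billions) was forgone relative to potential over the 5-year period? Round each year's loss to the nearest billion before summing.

$3,410 billion

Year 2020: gap = -1.7 × (7.68 - 4.88) = -4.76%, loss ≈ 23565 × 4.76/100 ≈ 1122.
Year 2021: gap = -1.7 × (6.11 - 4.88) = -2.091%, loss ≈ 23565 × 2.091/100 ≈ 493.
Year 2022: gap = -1.7 × (6.18 - 4.88) = -2.21%, loss ≈ 23565 × 2.21/100 ≈ 521.
Year 2023: gap = -1.7 × (5.8 - 4.88) = -1.564%, loss ≈ 23565 × 1.564/100 ≈ 369.
Year 2024: gap = -1.7 × (7.14 - 4.88) = -3.842%, loss ≈ 23565 × 3.842/100 ≈ 905.
Total lost output = 1122 + 493 + 521 + 369 + 905 = 3410 billion.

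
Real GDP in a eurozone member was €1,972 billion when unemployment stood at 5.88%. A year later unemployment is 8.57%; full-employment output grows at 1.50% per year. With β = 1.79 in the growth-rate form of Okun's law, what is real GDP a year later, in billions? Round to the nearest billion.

€1,907 billion

Δu = 8.57 - 5.88 = 2.69 points.
Okun's law (growth form): g_Y = g_Y* - β × Δu = 1.50 - 1.79 × (2.69) = 1.5 - 4.8151 = -3.3151%.
Real GDP in the next year = 1972 × (1 - 3.3151/100) = 1972 × 0.966849 ≈ 1907 billion.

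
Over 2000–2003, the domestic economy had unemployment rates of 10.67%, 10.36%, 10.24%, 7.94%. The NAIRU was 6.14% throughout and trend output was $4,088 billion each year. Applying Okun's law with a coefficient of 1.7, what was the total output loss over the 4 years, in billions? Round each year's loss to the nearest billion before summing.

Year 2000: gap = -1.7 × (10.67 - 6.14) = -7.701%, loss ≈ 4088 × 7.701/100 ≈ 315.
Year 2001: gap = -1.7 × (10.36 - 6.14) = -7.174%, loss ≈ 4088 × 7.174/100 ≈ 293.
Year 2002: gap = -1.7 × (10.24 - 6.14) = -6.97%, loss ≈ 4088 × 6.97/100 ≈ 285.
Year 2003: gap = -1.7 × (7.94 - 6.14) = -3.06%, loss ≈ 4088 × 3.06/100 ≈ 125.
Total lost output = 315 + 293 + 285 + 125 = 1018 billion.

$1,018 billion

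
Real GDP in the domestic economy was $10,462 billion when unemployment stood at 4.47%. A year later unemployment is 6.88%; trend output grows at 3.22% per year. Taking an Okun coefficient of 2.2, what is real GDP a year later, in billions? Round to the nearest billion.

$10,244 billion

Δu = 6.88 - 4.47 = 2.41 points.
Okun's law (growth form): g_Y = g_Y* - β × Δu = 3.22 - 2.2 × (2.41) = 3.22 - 5.302 = -2.082%.
Real GDP in the next year = 10462 × (1 - 2.082/100) = 10462 × 0.97918 ≈ 10244 billion.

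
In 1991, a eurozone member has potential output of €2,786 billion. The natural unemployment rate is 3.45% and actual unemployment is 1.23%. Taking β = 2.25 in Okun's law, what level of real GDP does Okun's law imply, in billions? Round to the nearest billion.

€2,925 billion

Unemployment gap = 1.23 - 3.45 = -2.22 points, so the output gap is -2.25 × (-2.22) = 4.995%.
Actual GDP = 2786 × (1 + 4.995/100) = 2786 × 1.04995 ≈ 2925 billion.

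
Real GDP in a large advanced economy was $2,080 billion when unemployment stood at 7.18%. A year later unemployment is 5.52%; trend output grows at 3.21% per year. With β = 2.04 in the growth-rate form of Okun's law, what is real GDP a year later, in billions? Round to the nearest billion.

Δu = 5.52 - 7.18 = -1.66 points.
Okun's law (growth form): g_Y = g_Y* - β × Δu = 3.21 - 2.04 × (-1.66) = 3.21 + 3.3864 = 6.5964%.
Real GDP in the next year = 2080 × (1 + 6.5964/100) = 2080 × 1.065964 ≈ 2217 billion.

$2,217 billion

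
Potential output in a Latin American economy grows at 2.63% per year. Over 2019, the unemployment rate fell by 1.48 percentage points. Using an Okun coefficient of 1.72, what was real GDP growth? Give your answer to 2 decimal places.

Growth-rate Okun's law: g_Y = g_Y* - β × Δu.
g_Y = 2.63 - 1.72 × (-1.48) = 2.63 + 2.5456 = 5.1756%, i.e. 5.18% to 2 d.p.

5.18%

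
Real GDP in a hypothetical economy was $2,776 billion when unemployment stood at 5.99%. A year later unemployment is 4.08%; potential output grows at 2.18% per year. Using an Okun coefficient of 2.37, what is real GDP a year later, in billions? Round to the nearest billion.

Δu = 4.08 - 5.99 = -1.91 points.
Okun's law (growth form): g_Y = g_Y* - β × Δu = 2.18 - 2.37 × (-1.91) = 2.18 + 4.5267 = 6.7067%.
Real GDP in the next year = 2776 × (1 + 6.7067/100) = 2776 × 1.067067 ≈ 2962 billion.

$2,962 billion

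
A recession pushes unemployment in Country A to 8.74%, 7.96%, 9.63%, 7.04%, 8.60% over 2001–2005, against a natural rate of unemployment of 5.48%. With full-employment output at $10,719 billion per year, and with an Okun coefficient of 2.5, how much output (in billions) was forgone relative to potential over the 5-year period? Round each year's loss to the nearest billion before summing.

Year 2001: gap = -2.5 × (8.74 - 5.48) = -8.15%, loss ≈ 10719 × 8.15/100 ≈ 874.
Year 2002: gap = -2.5 × (7.96 - 5.48) = -6.2%, loss ≈ 10719 × 6.2/100 ≈ 665.
Year 2003: gap = -2.5 × (9.63 - 5.48) = -10.375%, loss ≈ 10719 × 10.375/100 ≈ 1112.
Year 2004: gap = -2.5 × (7.04 - 5.48) = -3.9%, loss ≈ 10719 × 3.9/100 ≈ 418.
Year 2005: gap = -2.5 × (8.6 - 5.48) = -7.8%, loss ≈ 10719 × 7.8/100 ≈ 836.
Total lost output = 874 + 665 + 1112 + 418 + 836 = 3905 billion.

$3,905 billion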